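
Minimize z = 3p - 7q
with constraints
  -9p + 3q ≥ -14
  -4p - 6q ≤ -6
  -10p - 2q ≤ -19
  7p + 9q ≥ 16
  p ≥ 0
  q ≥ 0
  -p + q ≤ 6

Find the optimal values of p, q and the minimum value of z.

p = 16/3, q = 34/3, minimum z = -190/3

Corner points and z = 3p - 7q:
  (85/48, 31/48) → z = 19/24
  (16/3, 34/3) → z = -190/3
  (7/12, 79/12) → z = -133/3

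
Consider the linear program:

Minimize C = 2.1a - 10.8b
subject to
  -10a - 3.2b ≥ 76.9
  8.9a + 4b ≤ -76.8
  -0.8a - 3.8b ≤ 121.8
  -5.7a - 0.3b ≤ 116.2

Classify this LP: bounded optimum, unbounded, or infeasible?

bounded optimum

Extreme points and C = 2.1a - 10.8b:
  (-773/144, -8359/1152) → C = 64409/960
  (4877/1772, -14456/443) → C = 6347409/17720
  (-4016/183, 5422/183) → C = -111652/305
  (-2893/153, -4295/153) → C = 134369/510
The feasible region has finitely many vertices and no improving ray; the minimum is -111652/305 at (-4016/183, 5422/183).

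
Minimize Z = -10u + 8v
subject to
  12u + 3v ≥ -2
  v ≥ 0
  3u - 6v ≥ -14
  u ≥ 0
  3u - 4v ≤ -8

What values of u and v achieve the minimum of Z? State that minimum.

u = 4/3, v = 3, minimum Z = 32/3

Feasible corners and Z = -10u + 8v:
  (0, 7/3) → Z = 56/3
  (4/3, 3) → Z = 32/3
  (0, 2) → Z = 16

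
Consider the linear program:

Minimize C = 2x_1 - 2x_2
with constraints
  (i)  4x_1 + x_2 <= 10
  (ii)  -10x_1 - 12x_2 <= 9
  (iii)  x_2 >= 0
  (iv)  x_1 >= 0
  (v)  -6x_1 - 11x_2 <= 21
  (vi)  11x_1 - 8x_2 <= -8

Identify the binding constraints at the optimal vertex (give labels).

(i) and (iv)

Extreme points and C = 2x_1 - 2x_2:
  (0, 10) → C = -20
  (72/43, 142/43) → C = -140/43
  (0, 1) → C = -2

The minimum is at (0, 10). Substituting into each constraint, equality holds for (i) and (iv); the remaining constraints have slack.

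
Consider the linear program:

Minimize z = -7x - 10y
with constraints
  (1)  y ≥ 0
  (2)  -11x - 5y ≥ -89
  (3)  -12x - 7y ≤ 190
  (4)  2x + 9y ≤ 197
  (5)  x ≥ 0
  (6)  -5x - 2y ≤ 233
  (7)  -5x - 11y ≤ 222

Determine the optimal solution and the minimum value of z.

x = 0, y = 89/5, minimum z = -178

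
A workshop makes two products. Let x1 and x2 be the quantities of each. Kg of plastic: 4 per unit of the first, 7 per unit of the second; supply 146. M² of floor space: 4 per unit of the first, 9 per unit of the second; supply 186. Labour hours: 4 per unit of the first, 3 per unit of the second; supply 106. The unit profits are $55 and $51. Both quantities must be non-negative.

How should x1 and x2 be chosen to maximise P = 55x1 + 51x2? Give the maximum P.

The binding constraints are 4x1 + 7x2 = 146 and 4x1 + 3x2 = 106.
Solving simultaneously gives x1 = 19, x2 = 10.

x1 = 19, x2 = 10, maximum P = 1555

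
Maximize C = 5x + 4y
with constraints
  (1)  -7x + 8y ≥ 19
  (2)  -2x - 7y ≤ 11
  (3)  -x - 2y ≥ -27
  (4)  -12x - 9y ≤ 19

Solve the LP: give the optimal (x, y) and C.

Feasible corners and C = 5x + 4y:
  (89/11, 104/11) → C = 861/11
  (-323/159, 95/159) → C = -1235/159
  (-281/15, 343/15) → C = -11/5

x = 89/11, y = 104/11, maximum C = 861/11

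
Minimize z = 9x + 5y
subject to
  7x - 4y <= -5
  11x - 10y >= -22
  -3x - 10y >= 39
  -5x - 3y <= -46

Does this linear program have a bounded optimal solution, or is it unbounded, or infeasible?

infeasible

The boundaries 7x - 4y = -5 and -3x - 10y = 39 meet at (-103/41, -129/41), but that point violates -5x - 3y ≤ -46. Every candidate vertex is excluded by some other constraint, so the feasible region is empty.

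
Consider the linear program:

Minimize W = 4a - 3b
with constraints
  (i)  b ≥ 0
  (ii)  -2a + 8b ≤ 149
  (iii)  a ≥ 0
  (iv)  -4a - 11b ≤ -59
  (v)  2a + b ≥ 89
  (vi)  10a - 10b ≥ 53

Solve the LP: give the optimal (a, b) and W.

Vertices and W = 4a - 3b:
  (89/2, 0) → W = 178
  (319/10, 133/5) → W = 239/5
  (943/30, 392/15) → W = 142/3
The feasible region is unbounded (it extends along (1, 0), (4, 1)), but W strictly increases along every unbounded feasible direction, so there is no improving ray and the minimum is attained at a vertex.

At the optimal vertex, 2a + b = 89 and 10a - 10b = 53.
Solving simultaneously gives a = 943/30, b = 392/15.

a = 943/30, b = 392/15, minimum W = 142/3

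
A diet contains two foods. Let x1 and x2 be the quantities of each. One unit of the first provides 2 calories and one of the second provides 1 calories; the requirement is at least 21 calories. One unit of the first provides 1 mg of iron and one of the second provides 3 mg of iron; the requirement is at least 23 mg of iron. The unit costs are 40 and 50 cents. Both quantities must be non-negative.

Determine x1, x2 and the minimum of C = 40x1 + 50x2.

x1 = 8, x2 = 5, minimum C = 570

Vertices and C = 40x1 + 50x2:
  (0, 21) → C = 1050
  (23, 0) → C = 920
  (8, 5) → C = 570
The feasible region is unbounded (it extends along (0, 1), (1, 0)), but C strictly increases along every unbounded feasible direction, so there is no improving ray and the minimum is attained at a vertex.

At the optimal vertex, 2x1 + x2 = 21 and x1 + 3x2 = 23.
Solving simultaneously gives x1 = 8, x2 = 5.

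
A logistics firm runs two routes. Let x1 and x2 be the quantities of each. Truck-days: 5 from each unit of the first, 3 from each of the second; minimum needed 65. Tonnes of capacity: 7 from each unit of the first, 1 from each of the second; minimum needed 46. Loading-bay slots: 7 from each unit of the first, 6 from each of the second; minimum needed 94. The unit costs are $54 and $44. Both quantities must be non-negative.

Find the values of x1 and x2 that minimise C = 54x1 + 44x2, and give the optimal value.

Extreme points and C = 54x1 + 44x2:
  (0, 46) → C = 2024
  (94/7, 0) → C = 5076/7
  (73/16, 225/16) → C = 6921/8
  (12, 5/3) → C = 2164/3
The feasible region is unbounded (it extends along (0, 1), (1, 0)), but C strictly increases along every unbounded feasible direction, so there is no improving ray and the minimum is attained at a vertex.

The binding constraints are 5x1 + 3x2 = 65 and 7x1 + 6x2 = 94.
Solving simultaneously gives x1 = 12, x2 = 5/3.

x1 = 12, x2 = 5/3, minimum C = 2164/3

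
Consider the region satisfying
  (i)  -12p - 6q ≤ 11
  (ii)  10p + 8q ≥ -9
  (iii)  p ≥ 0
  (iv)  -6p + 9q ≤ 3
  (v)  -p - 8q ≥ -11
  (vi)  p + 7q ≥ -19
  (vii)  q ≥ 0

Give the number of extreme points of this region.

The feasible vertices (each the meet of two boundaries and inside every other half-plane) are:
  (0, 1/3)
  (0, 0)
  (25/19, 23/19)
  (11, 0)

4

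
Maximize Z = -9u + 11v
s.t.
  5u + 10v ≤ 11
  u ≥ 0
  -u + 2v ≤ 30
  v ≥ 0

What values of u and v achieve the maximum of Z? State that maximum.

The optimum lies where 5u + 10v = 11 and u = 0.
Solving simultaneously gives u = 0, v = 11/10.

u = 0, v = 11/10, maximum Z = 121/10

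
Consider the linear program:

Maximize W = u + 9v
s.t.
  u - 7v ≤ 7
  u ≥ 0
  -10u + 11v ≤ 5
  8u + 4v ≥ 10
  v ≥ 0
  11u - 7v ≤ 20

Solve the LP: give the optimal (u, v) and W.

Corner points and W = u + 9v:
  (45/64, 35/32) → W = 675/64
  (5, 5) → W = 50
  (5/4, 0) → W = 5/4
  (20/11, 0) → W = 20/11

At the optimal vertex, -10u + 11v = 5 and 11u - 7v = 20.
Solving simultaneously gives u = 5, v = 5.

u = 5, v = 5, maximum W = 50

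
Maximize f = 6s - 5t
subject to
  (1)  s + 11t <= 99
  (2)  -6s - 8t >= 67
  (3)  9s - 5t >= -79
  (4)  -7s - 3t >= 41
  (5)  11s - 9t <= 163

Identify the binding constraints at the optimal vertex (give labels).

(3) and (5)

Feasible corners and f = 6s - 5t:
  (-967/102, -43/34) → f = -1719/34
  (-127/38, -223/38) → f = 353/38
  (-763/13, -1168/13) → f = 1262/13
  (5/4, -199/12) → f = 1085/12

The maximum is at (-763/13, -1168/13). Substituting into each constraint, equality holds for (3) and (5); the remaining constraints have slack.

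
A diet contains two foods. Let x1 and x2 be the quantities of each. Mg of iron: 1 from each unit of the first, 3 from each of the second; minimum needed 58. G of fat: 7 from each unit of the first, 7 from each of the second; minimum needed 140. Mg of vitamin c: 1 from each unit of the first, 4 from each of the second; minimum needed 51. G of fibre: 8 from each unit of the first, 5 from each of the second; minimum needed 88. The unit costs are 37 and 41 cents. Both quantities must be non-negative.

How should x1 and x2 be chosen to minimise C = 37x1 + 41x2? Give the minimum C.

Feasible corners and C = 37x1 + 41x2:
  (0, 20) → C = 820
  (58, 0) → C = 2146
  (1, 19) → C = 816
The feasible region is unbounded (it extends along (0, 1), (1, 0)), but C strictly increases along every unbounded feasible direction, so there is no improving ray and the minimum is attained at a vertex.

The optimum lies where x1 + 3x2 = 58 and 7x1 + 7x2 = 140.
Solving simultaneously gives x1 = 1, x2 = 19.

x1 = 1, x2 = 19, minimum C = 816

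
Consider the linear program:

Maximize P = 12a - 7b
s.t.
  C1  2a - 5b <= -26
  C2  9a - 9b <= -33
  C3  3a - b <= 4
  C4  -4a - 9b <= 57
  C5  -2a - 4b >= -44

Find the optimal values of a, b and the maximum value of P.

a = 23/6, b = 15/2, maximum P = -13/2

Corner points and P = 12a - 7b:
  (23/9, 56/9) → P = -116/9
  (-519/38, -5/19) → P = -3079/19
  (23/6, 15/2) → P = -13/2
  (30/7, 62/7) → P = -74/7
The feasible region is unbounded (it extends along (-9, 4), (-2, 1)), but P strictly decreases along every unbounded feasible direction, so there is no improving ray and the maximum is attained at a vertex.

The optimum lies where 9a - 9b = -33 and 3a - b = 4.
Solving simultaneously gives a = 23/6, b = 15/2.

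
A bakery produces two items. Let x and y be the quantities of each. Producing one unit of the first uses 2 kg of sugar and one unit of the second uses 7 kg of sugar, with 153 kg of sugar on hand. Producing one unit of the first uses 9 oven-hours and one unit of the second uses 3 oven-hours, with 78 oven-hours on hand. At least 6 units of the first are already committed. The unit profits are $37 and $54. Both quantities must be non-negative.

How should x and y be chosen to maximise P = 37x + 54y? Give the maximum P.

x = 6, y = 8, maximum P = 654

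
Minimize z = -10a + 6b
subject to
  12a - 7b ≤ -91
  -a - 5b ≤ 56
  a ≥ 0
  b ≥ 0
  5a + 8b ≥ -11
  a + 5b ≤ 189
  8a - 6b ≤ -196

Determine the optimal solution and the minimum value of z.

a = 77/23, b = 854/23, minimum z = 4354/23

At the optimal vertex, a + 5b = 189 and 8a - 6b = -196.
Solving simultaneously gives a = 77/23, b = 854/23.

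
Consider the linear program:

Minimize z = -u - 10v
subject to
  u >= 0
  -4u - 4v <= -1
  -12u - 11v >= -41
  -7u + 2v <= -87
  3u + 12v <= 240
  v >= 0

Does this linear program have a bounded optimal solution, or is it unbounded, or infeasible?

The boundaries u = 0 and -4u - 4v = -1 meet at (0, 1/4), but that point violates -7u + 2v ≤ -87. Every candidate vertex is excluded by some other constraint, so the feasible region is empty.

infeasible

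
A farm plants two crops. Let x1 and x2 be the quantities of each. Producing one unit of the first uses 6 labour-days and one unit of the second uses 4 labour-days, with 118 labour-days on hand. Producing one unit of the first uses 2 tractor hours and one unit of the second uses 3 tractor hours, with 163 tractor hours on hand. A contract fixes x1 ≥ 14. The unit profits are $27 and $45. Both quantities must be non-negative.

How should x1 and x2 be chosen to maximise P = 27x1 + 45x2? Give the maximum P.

x1 = 14, x2 = 17/2, maximum P = 1521/2

The binding constraints are 6x1 + 4x2 = 118 and x1 = 14.
Solving simultaneously gives x1 = 14, x2 = 17/2.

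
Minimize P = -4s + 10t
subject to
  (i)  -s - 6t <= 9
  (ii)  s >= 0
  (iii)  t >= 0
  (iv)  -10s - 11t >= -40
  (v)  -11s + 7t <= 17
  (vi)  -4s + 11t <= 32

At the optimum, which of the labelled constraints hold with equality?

Feasible corners and P = -4s + 10t:
  (0, 0) → P = 0
  (0, 17/7) → P = 170/7
  (4, 0) → P = -16
  (4/7, 240/77) → P = 2224/77
  (37/93, 284/93) → P = 2692/93

The minimum is at (4, 0). Substituting into each constraint, equality holds for (iii) and (iv); the remaining constraints have slack.

(iii) and (iv)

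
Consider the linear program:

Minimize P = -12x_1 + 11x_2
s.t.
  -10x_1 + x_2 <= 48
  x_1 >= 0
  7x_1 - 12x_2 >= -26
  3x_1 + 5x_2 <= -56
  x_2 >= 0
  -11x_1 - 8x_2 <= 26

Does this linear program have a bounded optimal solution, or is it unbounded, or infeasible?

The boundaries x_1 = 0 and 7x_1 - 12x_2 = -26 meet at (0, 13/6), but that point violates 3x_1 + 5x_2 ≤ -56. Every candidate vertex is excluded by some other constraint, so the feasible region is empty.

infeasible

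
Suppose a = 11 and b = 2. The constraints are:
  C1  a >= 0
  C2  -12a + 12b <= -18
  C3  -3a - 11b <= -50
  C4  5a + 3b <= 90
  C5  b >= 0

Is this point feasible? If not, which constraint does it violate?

feasible

C1: 11 ≥ 0 ✓
C2: -108 ≤ -18 ✓
C3: -55 ≤ -50 ✓
C4: 61 ≤ 90 ✓
C5: 2 ≥ 0 ✓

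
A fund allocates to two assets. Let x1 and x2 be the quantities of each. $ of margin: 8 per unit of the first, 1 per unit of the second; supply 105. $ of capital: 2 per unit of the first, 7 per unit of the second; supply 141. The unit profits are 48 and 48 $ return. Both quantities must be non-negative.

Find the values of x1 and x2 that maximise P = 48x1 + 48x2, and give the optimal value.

x1 = 11, x2 = 17, maximum P = 1344

At the optimal vertex, 8x1 + x2 = 105 and 2x1 + 7x2 = 141.
Solving simultaneously gives x1 = 11, x2 = 17.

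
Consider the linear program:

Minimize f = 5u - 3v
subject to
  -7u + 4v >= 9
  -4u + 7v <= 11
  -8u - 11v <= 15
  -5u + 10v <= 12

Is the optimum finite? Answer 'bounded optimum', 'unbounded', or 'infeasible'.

Corner points and f = 5u - 3v:
  (-159/109, -33/109) → f = -696/109
  (-21/25, 39/50) → f = -327/50
  (-94/45, 7/45) → f = -491/45
The feasible region has finitely many vertices and no improving ray; the minimum is -491/45 at (-94/45, 7/45).

bounded optimum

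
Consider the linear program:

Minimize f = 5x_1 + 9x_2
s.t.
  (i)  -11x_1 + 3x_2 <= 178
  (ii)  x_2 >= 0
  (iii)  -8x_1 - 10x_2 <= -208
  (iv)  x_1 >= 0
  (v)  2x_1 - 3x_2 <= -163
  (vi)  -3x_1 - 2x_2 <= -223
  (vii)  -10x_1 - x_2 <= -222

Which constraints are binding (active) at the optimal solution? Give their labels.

(v) and (vi)

Vertices and f = 5x_1 + 9x_2:
  (488/41, 4222/41) → f = 40438/41
  (343/13, 935/13) → f = 10130/13
  (13, 92) → f = 893
The feasible region is unbounded (it extends along (3, 2), (3, 11)), but f strictly increases along every unbounded feasible direction, so there is no improving ray and the minimum is attained at a vertex.

The minimum is at (343/13, 935/13). Substituting into each constraint, equality holds for (v) and (vi); the remaining constraints have slack.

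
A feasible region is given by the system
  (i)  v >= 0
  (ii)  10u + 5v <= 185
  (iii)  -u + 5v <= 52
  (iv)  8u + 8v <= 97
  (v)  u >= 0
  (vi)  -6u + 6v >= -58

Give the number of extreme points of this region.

The feasible vertices (each the meet of two boundaries and inside every other half-plane) are:
  (0, 0)
  (29/3, 0)
  (23/16, 171/16)
  (0, 52/5)
  (523/48, 59/48)

5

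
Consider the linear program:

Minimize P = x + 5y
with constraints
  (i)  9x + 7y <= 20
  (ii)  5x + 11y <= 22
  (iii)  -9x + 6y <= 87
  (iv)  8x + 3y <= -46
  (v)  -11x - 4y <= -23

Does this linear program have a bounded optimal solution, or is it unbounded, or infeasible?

unbounded

From the feasible point (253, -690), moving in the direction (4, -11) keeps every constraint satisfied while P decreases without bound.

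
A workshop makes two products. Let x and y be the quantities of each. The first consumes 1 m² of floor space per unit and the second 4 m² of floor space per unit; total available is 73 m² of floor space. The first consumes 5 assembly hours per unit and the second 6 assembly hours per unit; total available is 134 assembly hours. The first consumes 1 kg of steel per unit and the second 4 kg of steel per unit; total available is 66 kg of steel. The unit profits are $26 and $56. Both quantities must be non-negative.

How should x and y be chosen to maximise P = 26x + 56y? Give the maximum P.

x = 10, y = 14, maximum P = 1044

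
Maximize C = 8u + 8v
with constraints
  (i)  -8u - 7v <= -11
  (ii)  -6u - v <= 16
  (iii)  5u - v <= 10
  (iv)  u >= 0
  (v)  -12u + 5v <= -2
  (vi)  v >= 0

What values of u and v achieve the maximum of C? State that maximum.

u = 48/13, v = 110/13, maximum C = 1264/13

The binding constraints are 5u - v = 10 and -12u + 5v = -2.
Solving simultaneously gives u = 48/13, v = 110/13.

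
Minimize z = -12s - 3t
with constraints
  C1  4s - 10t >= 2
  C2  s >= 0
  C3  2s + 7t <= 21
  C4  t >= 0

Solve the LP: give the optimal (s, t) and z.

s = 21/2, t = 0, minimum z = -126

Vertices and z = -12s - 3t:
  (14/3, 5/3) → z = -61
  (1/2, 0) → z = -6
  (21/2, 0) → z = -126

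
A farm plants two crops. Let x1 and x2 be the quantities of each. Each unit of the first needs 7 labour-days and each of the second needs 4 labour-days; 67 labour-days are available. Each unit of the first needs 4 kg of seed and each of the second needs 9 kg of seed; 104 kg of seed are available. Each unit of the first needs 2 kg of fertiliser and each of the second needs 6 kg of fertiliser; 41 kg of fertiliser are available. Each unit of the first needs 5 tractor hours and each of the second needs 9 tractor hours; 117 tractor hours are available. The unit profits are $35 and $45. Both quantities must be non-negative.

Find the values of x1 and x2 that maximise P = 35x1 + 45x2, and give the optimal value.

Corner points and P = 35x1 + 45x2:
  (0, 0) → P = 0
  (0, 41/6) → P = 615/2
  (67/7, 0) → P = 335
  (7, 9/2) → P = 895/2

The optimum lies where 7x1 + 4x2 = 67 and 2x1 + 6x2 = 41.
Solving simultaneously gives x1 = 7, x2 = 9/2.

x1 = 7, x2 = 9/2, maximum P = 895/2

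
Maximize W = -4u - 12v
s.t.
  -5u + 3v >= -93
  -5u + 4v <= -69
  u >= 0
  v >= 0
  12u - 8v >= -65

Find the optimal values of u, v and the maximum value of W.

Corner points and W = -4u - 12v:
  (33, 24) → W = -420
  (93/5, 0) → W = -372/5
  (69/5, 0) → W = -276/5

u = 69/5, v = 0, maximum W = -276/5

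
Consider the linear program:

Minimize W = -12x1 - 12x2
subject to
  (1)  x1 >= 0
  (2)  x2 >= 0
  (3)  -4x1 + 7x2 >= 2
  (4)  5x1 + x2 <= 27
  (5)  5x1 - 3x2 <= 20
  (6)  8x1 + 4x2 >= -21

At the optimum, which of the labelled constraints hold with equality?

(1) and (4)

Vertices and W = -12x1 - 12x2:
  (0, 2/7) → W = -24/7
  (0, 27) → W = -324
  (187/39, 118/39) → W = -1220/13

The minimum is at (0, 27). Substituting into each constraint, equality holds for (1) and (4); the remaining constraints have slack.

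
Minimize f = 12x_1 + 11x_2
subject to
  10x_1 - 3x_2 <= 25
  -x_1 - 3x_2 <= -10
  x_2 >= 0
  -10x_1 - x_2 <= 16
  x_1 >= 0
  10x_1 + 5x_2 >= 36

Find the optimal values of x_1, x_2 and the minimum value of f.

The feasible region is unbounded (it extends along (0, 1), (3, 10)), but f strictly increases along every unbounded feasible direction, so there is no improving ray and the minimum is attained at a vertex.

The optimum lies where -x_1 - 3x_2 = -10 and 10x_1 + 5x_2 = 36.
Solving simultaneously gives x_1 = 58/25, x_2 = 64/25.

x_1 = 58/25, x_2 = 64/25, minimum f = 56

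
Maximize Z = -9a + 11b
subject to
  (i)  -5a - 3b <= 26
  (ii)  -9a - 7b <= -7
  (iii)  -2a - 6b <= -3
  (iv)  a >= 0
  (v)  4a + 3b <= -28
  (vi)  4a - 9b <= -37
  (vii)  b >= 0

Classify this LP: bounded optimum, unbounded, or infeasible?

infeasible

The boundaries a = 0 and 4a - 9b = -37 meet at (0, 37/9), but that point violates 4a + 3b ≤ -28. Every candidate vertex is excluded by some other constraint, so the feasible region is empty.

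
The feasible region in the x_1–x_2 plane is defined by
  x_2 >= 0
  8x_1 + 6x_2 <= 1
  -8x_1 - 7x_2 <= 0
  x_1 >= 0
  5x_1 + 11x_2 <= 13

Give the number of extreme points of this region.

3

The feasible vertices (each the meet of two boundaries and inside every other half-plane) are:
  (1/8, 0)
  (0, 0)
  (0, 1/6)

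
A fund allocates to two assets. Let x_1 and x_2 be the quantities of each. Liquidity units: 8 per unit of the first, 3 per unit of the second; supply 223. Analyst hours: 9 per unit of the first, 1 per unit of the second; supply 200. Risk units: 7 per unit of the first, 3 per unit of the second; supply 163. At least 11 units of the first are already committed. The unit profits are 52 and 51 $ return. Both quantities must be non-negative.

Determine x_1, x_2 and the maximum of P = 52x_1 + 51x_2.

Corner points and P = 52x_1 + 51x_2:
  (200/9, 0) → P = 10400/9
  (11, 0) → P = 572
  (437/20, 67/20) → P = 26141/20
  (11, 86/3) → P = 2034

At the optimal vertex, 7x_1 + 3x_2 = 163 and x_1 = 11.
Solving simultaneously gives x_1 = 11, x_2 = 86/3.

x_1 = 11, x_2 = 86/3, maximum P = 2034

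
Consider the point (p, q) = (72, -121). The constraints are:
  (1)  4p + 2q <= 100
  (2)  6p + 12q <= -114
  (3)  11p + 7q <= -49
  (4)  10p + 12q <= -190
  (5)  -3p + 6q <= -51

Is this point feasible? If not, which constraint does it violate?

feasible

(1): 46 ≤ 100 ✓
(2): -1020 ≤ -114 ✓
(3): -55 ≤ -49 ✓
(4): -732 ≤ -190 ✓
(5): -942 ≤ -51 ✓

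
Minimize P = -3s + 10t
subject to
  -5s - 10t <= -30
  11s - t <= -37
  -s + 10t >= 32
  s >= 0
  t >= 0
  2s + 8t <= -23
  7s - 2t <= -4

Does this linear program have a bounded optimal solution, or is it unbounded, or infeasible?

The boundaries 11s - t = -37 and s = 0 meet at (0, 37), but that point violates 2s + 8t ≤ -23. Every candidate vertex is excluded by some other constraint, so the feasible region is empty.

infeasible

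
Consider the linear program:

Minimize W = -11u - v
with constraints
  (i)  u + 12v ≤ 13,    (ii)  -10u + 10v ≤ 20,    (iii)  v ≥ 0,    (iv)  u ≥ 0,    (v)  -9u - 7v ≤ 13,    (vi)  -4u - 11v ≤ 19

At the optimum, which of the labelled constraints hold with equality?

Vertices and W = -11u - v:
  (13, 0) → W = -143
  (0, 13/12) → W = -13/12
  (0, 0) → W = 0

The minimum is at (13, 0). Substituting into each constraint, equality holds for (i) and (iii); the remaining constraints have slack.

(i) and (iii)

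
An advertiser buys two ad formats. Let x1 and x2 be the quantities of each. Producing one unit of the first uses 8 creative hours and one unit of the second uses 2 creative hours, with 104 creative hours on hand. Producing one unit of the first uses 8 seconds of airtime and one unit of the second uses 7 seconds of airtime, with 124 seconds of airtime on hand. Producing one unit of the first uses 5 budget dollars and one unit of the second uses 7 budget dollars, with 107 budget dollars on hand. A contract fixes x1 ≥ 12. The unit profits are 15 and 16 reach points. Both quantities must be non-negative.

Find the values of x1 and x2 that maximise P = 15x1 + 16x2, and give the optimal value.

x1 = 12, x2 = 4, maximum P = 244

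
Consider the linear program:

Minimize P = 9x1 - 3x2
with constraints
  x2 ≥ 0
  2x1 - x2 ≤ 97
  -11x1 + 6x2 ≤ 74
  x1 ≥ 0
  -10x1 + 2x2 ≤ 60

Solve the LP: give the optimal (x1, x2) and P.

x1 = 0, x2 = 37/3, minimum P = -37

Extreme points and P = 9x1 - 3x2:
  (97/2, 0) → P = 873/2
  (0, 0) → P = 0
  (656, 1215) → P = 2259
  (0, 37/3) → P = -37

The binding constraints are -11x1 + 6x2 = 74 and x1 = 0.
Solving simultaneously gives x1 = 0, x2 = 37/3.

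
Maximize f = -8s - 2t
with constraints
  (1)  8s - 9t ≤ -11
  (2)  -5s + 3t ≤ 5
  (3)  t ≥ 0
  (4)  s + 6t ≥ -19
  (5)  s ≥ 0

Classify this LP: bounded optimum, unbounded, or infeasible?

Vertices and f = -8s - 2t:
  (0, 11/9) → f = -22/9
  (0, 5/3) → f = -10/3
The feasible region has finitely many vertices and no improving ray; the maximum is -22/9 at (0, 11/9).

bounded optimum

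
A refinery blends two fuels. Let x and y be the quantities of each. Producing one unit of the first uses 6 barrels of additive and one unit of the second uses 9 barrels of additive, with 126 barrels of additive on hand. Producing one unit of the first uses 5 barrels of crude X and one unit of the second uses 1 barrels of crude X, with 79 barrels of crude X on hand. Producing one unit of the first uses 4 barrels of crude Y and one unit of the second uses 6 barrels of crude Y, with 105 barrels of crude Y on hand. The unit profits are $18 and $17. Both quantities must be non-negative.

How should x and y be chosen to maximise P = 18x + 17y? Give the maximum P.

Vertices and P = 18x + 17y:
  (0, 0) → P = 0
  (0, 14) → P = 238
  (79/5, 0) → P = 1422/5
  (15, 4) → P = 338

The optimum lies where 6x + 9y = 126 and 5x + y = 79.
Solving simultaneously gives x = 15, y = 4.

x = 15, y = 4, maximum P = 338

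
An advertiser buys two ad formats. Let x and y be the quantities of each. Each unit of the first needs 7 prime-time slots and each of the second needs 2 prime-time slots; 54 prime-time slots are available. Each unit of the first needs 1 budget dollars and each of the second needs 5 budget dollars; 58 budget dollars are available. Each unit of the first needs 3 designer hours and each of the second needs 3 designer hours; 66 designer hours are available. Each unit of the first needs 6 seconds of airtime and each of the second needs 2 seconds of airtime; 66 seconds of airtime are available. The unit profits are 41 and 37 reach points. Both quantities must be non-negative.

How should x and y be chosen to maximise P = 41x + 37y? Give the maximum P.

x = 14/3, y = 32/3, maximum P = 586

Corner points and P = 41x + 37y:
  (0, 0) → P = 0
  (0, 58/5) → P = 2146/5
  (54/7, 0) → P = 2214/7
  (14/3, 32/3) → P = 586

The binding constraints are 7x + 2y = 54 and x + 5y = 58.
Solving simultaneously gives x = 14/3, y = 32/3.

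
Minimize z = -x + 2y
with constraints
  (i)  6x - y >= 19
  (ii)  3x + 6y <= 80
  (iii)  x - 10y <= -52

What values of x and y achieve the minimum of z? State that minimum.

x = 122/9, y = 59/9, minimum z = -4/9

Feasible corners and z = -x + 2y:
  (194/39, 141/13) → z = 652/39
  (242/59, 331/59) → z = 420/59
  (122/9, 59/9) → z = -4/9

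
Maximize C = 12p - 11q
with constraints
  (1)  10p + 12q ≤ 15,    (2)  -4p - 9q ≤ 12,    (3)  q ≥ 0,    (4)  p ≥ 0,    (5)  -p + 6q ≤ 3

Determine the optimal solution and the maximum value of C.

Extreme points and C = 12p - 11q:
  (3/2, 0) → C = 18
  (3/4, 5/8) → C = 17/8
  (0, 0) → C = 0
  (0, 1/2) → C = -11/2

At the optimal vertex, 10p + 12q = 15 and q = 0.
Solving simultaneously gives p = 3/2, q = 0.

p = 3/2, q = 0, maximum C = 18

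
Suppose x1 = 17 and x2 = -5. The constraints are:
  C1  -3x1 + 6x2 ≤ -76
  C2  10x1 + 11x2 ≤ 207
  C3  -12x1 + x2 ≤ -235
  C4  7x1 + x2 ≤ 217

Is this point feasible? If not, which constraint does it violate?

not feasible — violates C3

Constraint C3: -12x1 + x2 = -209, which is not ≤ -235. All other constraints are satisfied.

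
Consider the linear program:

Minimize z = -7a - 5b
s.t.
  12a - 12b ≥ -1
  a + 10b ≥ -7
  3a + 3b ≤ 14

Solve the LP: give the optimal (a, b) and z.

The binding constraints are a + 10b = -7 and 3a + 3b = 14.
Solving simultaneously gives a = 161/27, b = -35/27.

a = 161/27, b = -35/27, minimum z = -952/27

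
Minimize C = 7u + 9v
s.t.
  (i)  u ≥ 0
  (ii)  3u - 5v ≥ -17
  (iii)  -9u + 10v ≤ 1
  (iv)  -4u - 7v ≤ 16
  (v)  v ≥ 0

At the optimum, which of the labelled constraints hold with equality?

Vertices and C = 7u + 9v:
  (0, 1/10) → C = 9/10
  (0, 0) → C = 0
  (11, 10) → C = 167
The feasible region is unbounded (it extends along (5, 3), (1, 0)), but C strictly increases along every unbounded feasible direction, so there is no improving ray and the minimum is attained at a vertex.

The minimum is at (0, 0). Substituting into each constraint, equality holds for (i) and (v); the remaining constraints have slack.

(i) and (v)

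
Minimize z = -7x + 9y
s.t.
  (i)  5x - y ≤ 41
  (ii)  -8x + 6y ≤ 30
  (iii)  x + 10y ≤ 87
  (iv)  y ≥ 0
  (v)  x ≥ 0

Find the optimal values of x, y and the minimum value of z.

Vertices and z = -7x + 9y:
  (497/51, 394/51) → z = 67/51
  (41/5, 0) → z = -287/5
  (111/43, 363/43) → z = 2490/43
  (0, 5) → z = 45
  (0, 0) → z = 0

x = 41/5, y = 0, minimum z = -287/5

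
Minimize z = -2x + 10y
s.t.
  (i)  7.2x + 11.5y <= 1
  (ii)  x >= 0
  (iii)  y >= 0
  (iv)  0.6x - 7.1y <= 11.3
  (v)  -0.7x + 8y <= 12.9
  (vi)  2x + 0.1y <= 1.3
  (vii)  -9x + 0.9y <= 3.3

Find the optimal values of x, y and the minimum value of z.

x = 5/36, y = 0, minimum z = -5/18

At the optimal vertex, 7.2x + 11.5y = 1 and y = 0.
Solving simultaneously gives x = 5/36, y = 0.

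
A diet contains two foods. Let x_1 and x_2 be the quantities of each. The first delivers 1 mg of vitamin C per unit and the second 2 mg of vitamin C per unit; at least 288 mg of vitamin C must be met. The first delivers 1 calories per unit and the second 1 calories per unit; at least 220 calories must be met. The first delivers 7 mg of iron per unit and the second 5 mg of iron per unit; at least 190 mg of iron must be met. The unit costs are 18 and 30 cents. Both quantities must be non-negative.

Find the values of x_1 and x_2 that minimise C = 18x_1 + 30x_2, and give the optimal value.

Corner points and C = 18x_1 + 30x_2:
  (0, 220) → C = 6600
  (288, 0) → C = 5184
  (152, 68) → C = 4776
The feasible region is unbounded (it extends along (0, 1), (1, 0)), but C strictly increases along every unbounded feasible direction, so there is no improving ray and the minimum is attained at a vertex.

The binding constraints are x_1 + 2x_2 = 288 and x_1 + x_2 = 220.
Solving simultaneously gives x_1 = 152, x_2 = 68.

x_1 = 152, x_2 = 68, minimum C = 4776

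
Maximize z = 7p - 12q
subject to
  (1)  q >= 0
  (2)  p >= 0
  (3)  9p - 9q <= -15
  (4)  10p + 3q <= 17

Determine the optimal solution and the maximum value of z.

Extreme points and z = 7p - 12q:
  (0, 5/3) → z = -20
  (0, 17/3) → z = -68
  (12/13, 101/39) → z = -320/13

The binding constraints are p = 0 and 9p - 9q = -15.
Solving simultaneously gives p = 0, q = 5/3.

p = 0, q = 5/3, maximum z = -20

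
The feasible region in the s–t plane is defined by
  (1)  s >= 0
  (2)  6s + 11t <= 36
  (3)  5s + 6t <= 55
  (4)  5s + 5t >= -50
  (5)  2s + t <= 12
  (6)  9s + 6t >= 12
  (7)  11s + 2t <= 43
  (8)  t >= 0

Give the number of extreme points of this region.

Of the 28 pairwise boundary intersections, those satisfying every inequality are:
  (0, 36/11)
  (0, 2)
  (401/109, 138/109)
  (4/3, 0)
  (43/11, 0)

5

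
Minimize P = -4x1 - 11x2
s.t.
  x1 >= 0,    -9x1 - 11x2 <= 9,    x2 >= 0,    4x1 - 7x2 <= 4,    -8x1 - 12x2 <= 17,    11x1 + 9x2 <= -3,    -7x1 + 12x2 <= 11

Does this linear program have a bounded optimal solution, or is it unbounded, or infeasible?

infeasible

The boundaries x1 = 0 and x2 = 0 meet at (0, 0), but that point violates 11x1 + 9x2 ≤ -3. Every candidate vertex is excluded by some other constraint, so the feasible region is empty.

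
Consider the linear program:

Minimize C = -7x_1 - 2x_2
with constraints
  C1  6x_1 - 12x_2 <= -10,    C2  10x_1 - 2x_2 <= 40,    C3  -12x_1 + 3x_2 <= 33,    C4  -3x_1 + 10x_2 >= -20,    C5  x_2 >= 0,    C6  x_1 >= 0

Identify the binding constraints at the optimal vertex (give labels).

C2 and C3

Vertices and C = -7x_1 - 2x_2:
  (125/27, 85/27) → C = -1045/27
  (0, 5/6) → C = -5/3
  (31, 135) → C = -487
  (0, 11) → C = -22

The minimum is at (31, 135). Substituting into each constraint, equality holds for C2 and C3; the remaining constraints have slack.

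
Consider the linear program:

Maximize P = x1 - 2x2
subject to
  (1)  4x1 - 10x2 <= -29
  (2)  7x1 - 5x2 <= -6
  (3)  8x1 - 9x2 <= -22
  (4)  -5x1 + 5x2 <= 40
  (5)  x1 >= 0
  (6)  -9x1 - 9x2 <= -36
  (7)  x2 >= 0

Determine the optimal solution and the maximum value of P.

Feasible corners and P = x1 - 2x2:
  (41/44, 36/11) → P = -247/44
  (11/14, 45/14) → P = -79/14
  (56/23, 106/23) → P = -156/23
  (17, 25) → P = -33
  (0, 8) → P = -16
  (0, 4) → P = -8

x1 = 41/44, x2 = 36/11, maximum P = -247/44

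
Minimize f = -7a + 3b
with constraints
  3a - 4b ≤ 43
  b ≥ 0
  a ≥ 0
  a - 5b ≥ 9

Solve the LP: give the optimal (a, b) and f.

Feasible corners and f = -7a + 3b:
  (43/3, 0) → f = -301/3
  (179/11, 16/11) → f = -1205/11
  (9, 0) → f = -63

a = 179/11, b = 16/11, minimum f = -1205/11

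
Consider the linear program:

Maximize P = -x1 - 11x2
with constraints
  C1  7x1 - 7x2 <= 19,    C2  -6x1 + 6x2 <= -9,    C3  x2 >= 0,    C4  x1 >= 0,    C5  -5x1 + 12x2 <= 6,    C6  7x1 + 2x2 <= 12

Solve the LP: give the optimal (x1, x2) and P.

x1 = 3/2, x2 = 0, maximum P = -3/2

Extreme points and P = -x1 - 11x2:
  (3/2, 0) → P = -3/2
  (5/3, 1/6) → P = -7/2
  (12/7, 0) → P = -12/7

The optimum lies where -6x1 + 6x2 = -9 and x2 = 0.
Solving simultaneously gives x1 = 3/2, x2 = 0.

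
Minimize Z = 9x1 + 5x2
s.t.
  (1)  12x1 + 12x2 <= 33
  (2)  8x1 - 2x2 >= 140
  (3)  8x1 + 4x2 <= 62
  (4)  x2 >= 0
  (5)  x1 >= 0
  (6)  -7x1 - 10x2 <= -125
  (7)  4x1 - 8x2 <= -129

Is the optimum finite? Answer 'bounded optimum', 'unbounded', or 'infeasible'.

infeasible

The boundaries -7x1 - 10x2 = -125 and 4x1 - 8x2 = -129 meet at (-145/48, 1403/96), but that point violates 12x1 + 12x2 ≤ 33. Every candidate vertex is excluded by some other constraint, so the feasible region is empty.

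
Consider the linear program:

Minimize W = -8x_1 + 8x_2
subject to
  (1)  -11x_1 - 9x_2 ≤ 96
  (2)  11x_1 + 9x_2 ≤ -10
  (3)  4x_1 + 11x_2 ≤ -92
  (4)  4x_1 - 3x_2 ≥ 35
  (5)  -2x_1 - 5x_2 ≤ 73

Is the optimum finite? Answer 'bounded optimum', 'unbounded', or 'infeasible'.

bounded optimum

Vertices and W = -8x_1 + 8x_2:
  (9/23, -769/69) → W = -6368/69
  (177/37, -611/37) → W = -6304/37
  (718/85, -972/85) → W = -2704/17
  (607/37, -783/37) → W = -11120/37
  (109/56, -127/14) → W = -617/7
The feasible region has finitely many vertices and no improving ray; the minimum is -11120/37 at (607/37, -783/37).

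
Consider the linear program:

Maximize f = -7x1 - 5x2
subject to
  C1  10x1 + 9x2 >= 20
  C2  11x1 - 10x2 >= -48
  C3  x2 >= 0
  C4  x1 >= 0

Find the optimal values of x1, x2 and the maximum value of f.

Extreme points and f = -7x1 - 5x2:
  (2, 0) → f = -14
  (0, 20/9) → f = -100/9
  (0, 24/5) → f = -24
The feasible region is unbounded (it extends along (10, 11), (1, 0)), but f strictly decreases along every unbounded feasible direction, so there is no improving ray and the maximum is attained at a vertex.

At the optimal vertex, 10x1 + 9x2 = 20 and x1 = 0.
Solving simultaneously gives x1 = 0, x2 = 20/9.

x1 = 0, x2 = 20/9, maximum f = -100/9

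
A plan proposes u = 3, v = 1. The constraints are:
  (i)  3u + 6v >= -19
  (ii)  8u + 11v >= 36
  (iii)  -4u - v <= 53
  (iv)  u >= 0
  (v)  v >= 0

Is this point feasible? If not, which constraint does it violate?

not feasible — violates (ii)

Constraint (ii): 8u + 11v = 35, which is not ≥ 36. All other constraints are satisfied.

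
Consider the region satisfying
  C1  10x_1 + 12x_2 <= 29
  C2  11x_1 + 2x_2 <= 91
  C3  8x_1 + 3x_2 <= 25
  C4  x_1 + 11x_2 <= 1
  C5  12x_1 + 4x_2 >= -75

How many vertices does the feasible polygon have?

Of the 10 pairwise boundary intersections, those satisfying every inequality are:
  (71/22, -3/11)
  (307/98, -19/98)
  (223/17, -453/17)
  (257/10, -1917/20)
  (-829/128, 87/128)

5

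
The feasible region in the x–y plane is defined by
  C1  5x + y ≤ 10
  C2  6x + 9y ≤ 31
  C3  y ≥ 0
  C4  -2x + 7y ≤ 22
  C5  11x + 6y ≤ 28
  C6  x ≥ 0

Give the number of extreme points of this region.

6

Of the 15 pairwise boundary intersections, those satisfying every inequality are:
  (2, 0)
  (32/19, 30/19)
  (19/60, 97/30)
  (22/21, 173/63)
  (0, 0)
  (0, 22/7)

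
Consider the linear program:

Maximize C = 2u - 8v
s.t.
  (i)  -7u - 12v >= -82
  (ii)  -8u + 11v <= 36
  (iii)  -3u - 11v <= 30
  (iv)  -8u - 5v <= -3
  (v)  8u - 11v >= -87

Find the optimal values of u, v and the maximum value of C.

Feasible corners and C = 2u - 8v:
  (470/173, 908/173) → C = -6324/173
  (1262/41, -456/41) → C = 6172/41
  (-147/128, 39/16) → C = -1395/64
  (183/73, -249/73) → C = 2358/73

At the optimal vertex, -7u - 12v = -82 and -3u - 11v = 30.
Solving simultaneously gives u = 1262/41, v = -456/41.

u = 1262/41, v = -456/41, maximum C = 6172/41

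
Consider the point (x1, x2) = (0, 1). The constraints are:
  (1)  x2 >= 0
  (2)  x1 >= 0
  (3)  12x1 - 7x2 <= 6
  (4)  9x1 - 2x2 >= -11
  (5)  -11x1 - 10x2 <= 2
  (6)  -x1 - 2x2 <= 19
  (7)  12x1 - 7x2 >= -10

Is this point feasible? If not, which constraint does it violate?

(1): 1 ≥ 0 ✓
(2): 0 ≥ 0 ✓
(3): -7 ≤ 6 ✓
(4): -2 ≥ -11 ✓
(5): -10 ≤ 2 ✓
(6): -2 ≤ 19 ✓
(7): -7 ≥ -10 ✓

feasible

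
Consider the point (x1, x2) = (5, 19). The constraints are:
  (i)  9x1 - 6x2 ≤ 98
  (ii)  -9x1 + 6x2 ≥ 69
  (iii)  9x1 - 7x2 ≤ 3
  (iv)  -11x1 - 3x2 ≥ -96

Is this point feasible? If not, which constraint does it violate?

not feasible — violates (iv)

Constraint (iv): -11x1 - 3x2 = -112, which is not ≥ -96. All other constraints are satisfied.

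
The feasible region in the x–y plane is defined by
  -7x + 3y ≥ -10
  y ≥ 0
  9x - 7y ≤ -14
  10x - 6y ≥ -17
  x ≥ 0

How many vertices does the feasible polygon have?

4

Of the 10 pairwise boundary intersections, those satisfying every inequality are:
  (56/11, 94/11)
  (37/4, 73/4)
  (0, 2)
  (0, 17/6)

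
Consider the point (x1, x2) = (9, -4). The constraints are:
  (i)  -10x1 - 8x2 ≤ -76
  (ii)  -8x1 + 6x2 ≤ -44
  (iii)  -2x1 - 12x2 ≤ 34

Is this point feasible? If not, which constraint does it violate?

Constraint (i): -10x1 - 8x2 = -58, which is not ≤ -76. All other constraints are satisfied.

not feasible — violates (i)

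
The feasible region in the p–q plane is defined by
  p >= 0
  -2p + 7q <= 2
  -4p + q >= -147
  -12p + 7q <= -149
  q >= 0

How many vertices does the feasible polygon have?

Intersecting each pair of boundary lines and keeping only the points that satisfy every inequality leaves:
  (1031/26, 151/13)
  (151/10, 23/5)
  (147/4, 0)
  (149/12, 0)

4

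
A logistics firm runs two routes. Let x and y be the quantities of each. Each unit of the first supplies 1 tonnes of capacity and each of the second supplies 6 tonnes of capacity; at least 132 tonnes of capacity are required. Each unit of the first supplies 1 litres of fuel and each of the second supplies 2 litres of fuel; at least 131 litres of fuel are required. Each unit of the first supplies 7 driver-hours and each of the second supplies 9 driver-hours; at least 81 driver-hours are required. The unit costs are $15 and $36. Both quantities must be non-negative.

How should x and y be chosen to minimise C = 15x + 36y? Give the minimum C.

x = 261/2, y = 1/4, minimum C = 3933/2

The feasible region is unbounded (it extends along (0, 1), (1, 0)), but C strictly increases along every unbounded feasible direction, so there is no improving ray and the minimum is attained at a vertex.

The optimum lies where x + 6y = 132 and x + 2y = 131.
Solving simultaneously gives x = 261/2, y = 1/4.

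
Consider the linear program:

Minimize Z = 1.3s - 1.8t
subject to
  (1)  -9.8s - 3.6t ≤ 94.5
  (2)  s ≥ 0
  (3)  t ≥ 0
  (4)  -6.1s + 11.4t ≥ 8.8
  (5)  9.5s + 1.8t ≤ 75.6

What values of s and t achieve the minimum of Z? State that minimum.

Extreme points and Z = 1.3s - 1.8t:
  (0, 44/57) → Z = -132/95
  (0, 42) → Z = -378/5
  (3525/497, 13619/2982) → Z = 2484/2485

At the optimal vertex, s = 0 and 9.5s + 1.8t = 75.6.
Solving simultaneously gives s = 0, t = 42.

s = 0, t = 42, minimum Z = -75.6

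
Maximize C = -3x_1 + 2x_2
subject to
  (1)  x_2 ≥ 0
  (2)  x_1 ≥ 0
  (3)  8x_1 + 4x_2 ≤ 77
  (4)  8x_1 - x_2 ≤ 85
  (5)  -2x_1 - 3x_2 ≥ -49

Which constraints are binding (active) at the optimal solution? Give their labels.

Corner points and C = -3x_1 + 2x_2:
  (0, 0) → C = 0
  (77/8, 0) → C = -231/8
  (0, 49/3) → C = 98/3
  (35/16, 119/8) → C = 371/16

The maximum is at (0, 49/3). Substituting into each constraint, equality holds for (2) and (5); the remaining constraints have slack.

(2) and (5)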